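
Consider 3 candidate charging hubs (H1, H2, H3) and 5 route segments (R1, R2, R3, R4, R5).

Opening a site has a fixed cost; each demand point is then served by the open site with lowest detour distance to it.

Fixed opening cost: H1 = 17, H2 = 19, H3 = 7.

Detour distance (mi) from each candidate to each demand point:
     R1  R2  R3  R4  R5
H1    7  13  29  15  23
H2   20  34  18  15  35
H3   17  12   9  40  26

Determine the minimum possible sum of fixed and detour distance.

90

Open {H1, H3}: assign each demand point to its cheapest open site.
  R1→H1 7, R2→H3 12, R3→H3 9, R4→H1 15, R5→H1 23
  detour distance 66, fixed 24 → total 90.
Compare {H1}: detour distance 87 + fixed 17 = 104.
Compare {H2, H3}: detour distance 79 + fixed 26 = 105.
Compare {H1, H2, H3}: detour distance 66 + fixed 43 = 109.
All other subsets cost ≥ 104. Minimum total cost: 90.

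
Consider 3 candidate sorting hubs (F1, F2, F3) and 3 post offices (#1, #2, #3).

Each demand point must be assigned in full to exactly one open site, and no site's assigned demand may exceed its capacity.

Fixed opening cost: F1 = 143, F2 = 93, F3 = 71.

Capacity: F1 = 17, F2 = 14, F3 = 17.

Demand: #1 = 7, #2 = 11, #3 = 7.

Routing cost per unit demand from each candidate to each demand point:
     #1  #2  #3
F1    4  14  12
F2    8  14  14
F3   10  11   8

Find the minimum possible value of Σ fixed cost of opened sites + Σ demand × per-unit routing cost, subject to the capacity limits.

439

Open {F2, F3}; cheapest assignment that respects the capacities:
  F2 (cap 14, load 14): #1, #3 — cost 7×8 + 7×14 = 154
  F3 (cap 17, load 11): #2 — cost 11×11 = 121
  Shipping 275, fixed 164 → total 439.
  Any other capacity-feasible assignment to {F2, F3} ships for at least 275.
Compare {F1, F3}: its best feasible assignment gives total 447.
Compare {F1, F2}: its best feasible assignment gives total 502.
Every other set of open sites that can feasibly serve all demand totals ≥ 447 even under its best assignment. Minimum: 439.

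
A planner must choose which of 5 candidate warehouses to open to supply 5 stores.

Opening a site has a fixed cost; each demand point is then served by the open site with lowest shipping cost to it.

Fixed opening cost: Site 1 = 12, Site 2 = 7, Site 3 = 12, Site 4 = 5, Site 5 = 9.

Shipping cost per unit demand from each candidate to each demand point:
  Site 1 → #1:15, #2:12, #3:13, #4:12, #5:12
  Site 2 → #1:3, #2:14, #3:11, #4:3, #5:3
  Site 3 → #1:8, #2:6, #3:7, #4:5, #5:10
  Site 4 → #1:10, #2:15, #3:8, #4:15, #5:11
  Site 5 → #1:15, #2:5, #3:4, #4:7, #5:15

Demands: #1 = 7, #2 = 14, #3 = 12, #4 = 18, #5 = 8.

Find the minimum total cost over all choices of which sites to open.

Open {Site 2, Site 5}: assign each demand point to its cheapest open site.
  #1→Site 2 7×3=21, #2→Site 5 14×5=70, #3→Site 5 12×4=48, #4→Site 2 18×3=54, #5→Site 2 8×3=24
  shipping cost 217, fixed 16 → total 233.
Compare {Site 2, Site 4, Site 5}: shipping cost 217 + fixed 21 = 238.
Compare {Site 1, Site 2, Site 5}: shipping cost 217 + fixed 28 = 245.
Compare {Site 2, Site 3, Site 5}: shipping cost 217 + fixed 28 = 245.
All other subsets cost ≥ 238. Minimum total cost: 233.

233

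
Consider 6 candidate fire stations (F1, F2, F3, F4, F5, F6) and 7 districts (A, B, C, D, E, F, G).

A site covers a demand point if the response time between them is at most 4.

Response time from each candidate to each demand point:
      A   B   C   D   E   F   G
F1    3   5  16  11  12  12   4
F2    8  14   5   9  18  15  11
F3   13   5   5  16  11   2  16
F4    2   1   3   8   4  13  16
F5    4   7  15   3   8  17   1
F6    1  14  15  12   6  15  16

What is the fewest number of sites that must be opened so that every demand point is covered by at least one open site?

Coverage sets (demand points within 4 of each site):
  F1: {A, G}
  F2: {}
  F3: {F}
  F4: {A, B, C, E}
  F5: {A, D, G}
  F6: {A}
No 2 sites suffice: every size-2 union leaves at least one demand point uncovered.
But {F3, F4, F5} covers everything, so the minimum is 3.

3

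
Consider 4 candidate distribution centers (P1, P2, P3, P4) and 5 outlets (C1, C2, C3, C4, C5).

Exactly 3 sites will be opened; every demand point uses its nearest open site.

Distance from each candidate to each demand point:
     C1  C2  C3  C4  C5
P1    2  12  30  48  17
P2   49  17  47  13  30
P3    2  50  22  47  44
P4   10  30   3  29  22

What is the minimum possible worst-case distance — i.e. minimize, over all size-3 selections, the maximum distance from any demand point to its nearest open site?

17

Open {P1, P2, P4}.
  Farthest demand point is C5 at distance 17 (to P1); all others are ≤ 17.
With {P1, P2, P3} the worst case is 22.
With {P2, P3, P4} the worst case is 22.
No size-3 selection achieves below 17.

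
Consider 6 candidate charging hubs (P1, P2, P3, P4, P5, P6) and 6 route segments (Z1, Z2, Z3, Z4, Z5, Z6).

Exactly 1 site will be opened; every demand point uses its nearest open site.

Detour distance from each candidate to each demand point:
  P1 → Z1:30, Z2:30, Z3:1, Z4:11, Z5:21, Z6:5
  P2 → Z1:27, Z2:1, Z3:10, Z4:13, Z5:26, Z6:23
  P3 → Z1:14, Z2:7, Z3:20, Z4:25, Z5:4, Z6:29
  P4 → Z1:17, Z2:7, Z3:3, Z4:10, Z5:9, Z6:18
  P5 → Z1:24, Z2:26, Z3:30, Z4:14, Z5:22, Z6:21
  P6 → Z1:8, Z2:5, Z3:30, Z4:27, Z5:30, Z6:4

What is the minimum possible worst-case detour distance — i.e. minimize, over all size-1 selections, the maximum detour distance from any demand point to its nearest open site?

18

Open {P4}.
  Farthest demand point is Z6 at detour distance 18 (to P4); all others are ≤ 18.
With {P2} the worst case is 27.
With {P3} the worst case is 29.
No size-1 selection achieves below 18.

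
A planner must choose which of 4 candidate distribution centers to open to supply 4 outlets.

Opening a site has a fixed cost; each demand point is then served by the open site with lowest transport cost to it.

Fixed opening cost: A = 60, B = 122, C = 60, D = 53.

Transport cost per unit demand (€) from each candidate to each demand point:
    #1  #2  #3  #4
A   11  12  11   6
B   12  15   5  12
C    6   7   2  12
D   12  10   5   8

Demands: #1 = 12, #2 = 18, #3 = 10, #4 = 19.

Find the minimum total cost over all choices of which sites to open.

452

Open {A, C}: assign each demand point to its cheapest open site.
  #1→C 12×6=72, #2→C 18×7=126, #3→C 10×2=20, #4→A 19×6=114
  transport cost 332, fixed 120 → total 452.
Compare {C, D}: transport cost 370 + fixed 113 = 483.
Compare {A, C, D}: transport cost 332 + fixed 173 = 505.
Compare {C}: transport cost 446 + fixed 60 = 506.
All other subsets cost ≥ 483. Minimum total cost: 452.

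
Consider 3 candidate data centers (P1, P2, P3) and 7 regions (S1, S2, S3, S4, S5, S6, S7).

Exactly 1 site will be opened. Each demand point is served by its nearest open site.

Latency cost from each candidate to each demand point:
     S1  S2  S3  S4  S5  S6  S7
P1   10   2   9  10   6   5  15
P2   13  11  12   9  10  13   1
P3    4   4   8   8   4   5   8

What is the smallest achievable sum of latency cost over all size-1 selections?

Open {P3}.
  S1→P3 4, S2→P3 4, S3→P3 8, S4→P3 8, S5→P3 4, S6→P3 5, S7→P3 8  ⇒ total 41.
Compare {P1}: total 57.
Compare {P2}: total 69.

41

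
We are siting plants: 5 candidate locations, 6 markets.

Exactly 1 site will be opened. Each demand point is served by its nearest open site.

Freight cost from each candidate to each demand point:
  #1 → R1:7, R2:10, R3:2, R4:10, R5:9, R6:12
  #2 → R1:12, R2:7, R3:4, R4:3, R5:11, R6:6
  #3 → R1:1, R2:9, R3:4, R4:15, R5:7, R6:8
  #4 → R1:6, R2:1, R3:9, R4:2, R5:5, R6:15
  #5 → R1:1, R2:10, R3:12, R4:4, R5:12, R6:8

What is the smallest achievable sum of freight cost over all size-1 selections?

Open {#4}.
  R1→#4 6, R2→#4 1, R3→#4 9, R4→#4 2, R5→#4 5, R6→#4 15  ⇒ total 38.
Compare {#2}: total 43.
Compare {#3}: total 44.
No size-1 selection does better; minimum is 38.

38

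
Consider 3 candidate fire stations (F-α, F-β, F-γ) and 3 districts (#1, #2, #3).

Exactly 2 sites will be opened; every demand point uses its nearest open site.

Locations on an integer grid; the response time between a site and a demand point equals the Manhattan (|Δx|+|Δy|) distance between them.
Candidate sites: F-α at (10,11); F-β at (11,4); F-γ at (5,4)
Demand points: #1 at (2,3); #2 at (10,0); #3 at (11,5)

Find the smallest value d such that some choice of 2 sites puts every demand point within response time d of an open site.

Open {F-β, F-γ}.
  Farthest demand point is #2 at response time 5 (to F-β); all others are ≤ 5.
With {F-α, F-γ} the worst case is 9.
With {F-α, F-β} the worst case is 10.
No size-2 selection achieves below 5.

5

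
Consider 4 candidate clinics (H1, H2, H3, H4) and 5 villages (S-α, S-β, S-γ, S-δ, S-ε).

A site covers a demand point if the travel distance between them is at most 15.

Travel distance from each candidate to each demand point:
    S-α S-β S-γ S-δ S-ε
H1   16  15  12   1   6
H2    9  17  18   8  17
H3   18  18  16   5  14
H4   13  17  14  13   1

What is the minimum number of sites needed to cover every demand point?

2

Coverage sets (demand points within 15 of each site):
  H1: {S-β, S-γ, S-δ, S-ε}
  H2: {S-α, S-δ}
  H3: {S-δ, S-ε}
  H4: {S-α, S-γ, S-δ, S-ε}
No single site covers all 5 demand points.
But {H1, H2} covers everything, so the minimum is 2.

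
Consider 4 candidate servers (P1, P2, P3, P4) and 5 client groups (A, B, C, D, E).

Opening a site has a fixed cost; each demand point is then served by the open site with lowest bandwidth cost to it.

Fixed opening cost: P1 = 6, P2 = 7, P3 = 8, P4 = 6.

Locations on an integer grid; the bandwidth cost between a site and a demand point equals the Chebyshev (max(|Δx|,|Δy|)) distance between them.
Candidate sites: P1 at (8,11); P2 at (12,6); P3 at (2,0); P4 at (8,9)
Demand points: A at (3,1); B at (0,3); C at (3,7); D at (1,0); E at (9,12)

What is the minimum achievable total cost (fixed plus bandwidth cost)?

25

Open {P1, P3}: assign each demand point to its cheapest open site.
  A→P3 1, B→P3 3, C→P1 5, D→P3 1, E→P1 1
  bandwidth cost 11, fixed 14 → total 25.
Compare {P3, P4}: bandwidth cost 13 + fixed 14 = 27.
Compare {P1, P3, P4}: bandwidth cost 11 + fixed 20 = 31.
Compare {P3}: bandwidth cost 24 + fixed 8 = 32.
All other subsets cost ≥ 27. Minimum total cost: 25.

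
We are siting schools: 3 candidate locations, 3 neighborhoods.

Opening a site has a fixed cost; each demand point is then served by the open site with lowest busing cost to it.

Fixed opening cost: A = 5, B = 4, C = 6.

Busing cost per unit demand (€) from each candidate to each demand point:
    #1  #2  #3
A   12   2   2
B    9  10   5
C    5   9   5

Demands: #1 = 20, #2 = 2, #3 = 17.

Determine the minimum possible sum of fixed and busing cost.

149

Open {A, C}: assign each demand point to its cheapest open site.
  #1→C 20×5=100, #2→A 2×2=4, #3→A 17×2=34
  busing cost 138, fixed 11 → total 149.
Compare {A, B, C}: busing cost 138 + fixed 15 = 153.
Compare {C}: busing cost 203 + fixed 6 = 209.
Compare {B, C}: busing cost 203 + fixed 10 = 213.
All other subsets cost ≥ 153. Minimum total cost: 149.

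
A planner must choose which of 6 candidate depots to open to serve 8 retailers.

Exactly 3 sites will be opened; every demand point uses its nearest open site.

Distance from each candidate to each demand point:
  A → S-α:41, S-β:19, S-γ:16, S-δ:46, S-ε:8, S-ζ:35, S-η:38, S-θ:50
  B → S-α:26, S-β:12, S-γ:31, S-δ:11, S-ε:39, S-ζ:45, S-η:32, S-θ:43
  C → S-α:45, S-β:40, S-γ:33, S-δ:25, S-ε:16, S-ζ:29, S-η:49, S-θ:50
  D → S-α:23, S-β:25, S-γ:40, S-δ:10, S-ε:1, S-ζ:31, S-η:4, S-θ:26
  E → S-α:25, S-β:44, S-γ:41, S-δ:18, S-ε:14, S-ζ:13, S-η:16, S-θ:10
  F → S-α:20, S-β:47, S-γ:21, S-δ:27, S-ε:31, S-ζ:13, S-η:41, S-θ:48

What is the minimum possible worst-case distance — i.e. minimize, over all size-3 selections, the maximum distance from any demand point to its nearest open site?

20

Open {A, E, F}.
  Farthest demand point is S-α at distance 20 (to F); all others are ≤ 20.
With {B, E, F} the worst case is 21.
With {A, D, E} the worst case is 23.
No size-3 selection achieves below 20.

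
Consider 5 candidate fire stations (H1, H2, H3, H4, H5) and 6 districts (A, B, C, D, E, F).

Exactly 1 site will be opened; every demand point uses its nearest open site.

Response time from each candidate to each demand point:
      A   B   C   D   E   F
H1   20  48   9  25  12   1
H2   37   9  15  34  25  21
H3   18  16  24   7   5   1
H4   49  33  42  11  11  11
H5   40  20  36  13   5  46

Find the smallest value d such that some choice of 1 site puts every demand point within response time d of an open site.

Open {H3}.
  Farthest demand point is C at response time 24 (to H3); all others are ≤ 24.
With {H2} the worst case is 37.
With {H5} the worst case is 46.
No size-1 selection achieves below 24.

24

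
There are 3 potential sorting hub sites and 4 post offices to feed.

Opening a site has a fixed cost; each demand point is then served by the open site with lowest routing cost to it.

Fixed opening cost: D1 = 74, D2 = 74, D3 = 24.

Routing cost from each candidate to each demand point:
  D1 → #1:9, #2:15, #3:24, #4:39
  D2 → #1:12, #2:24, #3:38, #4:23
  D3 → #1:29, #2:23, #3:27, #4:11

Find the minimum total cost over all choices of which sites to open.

Open {D3}: assign each demand point to its cheapest open site.
  #1→D3 29, #2→D3 23, #3→D3 27, #4→D3 11
  routing cost 90, fixed 24 → total 114.
Compare {D1, D3}: routing cost 59 + fixed 98 = 157.
Compare {D1}: routing cost 87 + fixed 74 = 161.
Compare {D2}: routing cost 97 + fixed 74 = 171.
All other subsets cost ≥ 157. Minimum total cost: 114.

114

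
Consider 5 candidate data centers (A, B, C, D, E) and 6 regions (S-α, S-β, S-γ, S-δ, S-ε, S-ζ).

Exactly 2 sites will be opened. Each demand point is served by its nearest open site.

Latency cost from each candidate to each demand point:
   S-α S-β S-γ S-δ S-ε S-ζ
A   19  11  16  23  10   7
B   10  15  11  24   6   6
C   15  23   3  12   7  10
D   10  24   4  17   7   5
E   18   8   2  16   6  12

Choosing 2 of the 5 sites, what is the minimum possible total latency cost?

Open {D, E}.
  S-α→D 10, S-β→E 8, S-γ→E 2, S-δ→E 16, S-ε→E 6, S-ζ→D 5  ⇒ total 47.
Compare {B, E}: total 48.
Compare {B, C}: total 52.
No size-2 selection does better; minimum is 47.

47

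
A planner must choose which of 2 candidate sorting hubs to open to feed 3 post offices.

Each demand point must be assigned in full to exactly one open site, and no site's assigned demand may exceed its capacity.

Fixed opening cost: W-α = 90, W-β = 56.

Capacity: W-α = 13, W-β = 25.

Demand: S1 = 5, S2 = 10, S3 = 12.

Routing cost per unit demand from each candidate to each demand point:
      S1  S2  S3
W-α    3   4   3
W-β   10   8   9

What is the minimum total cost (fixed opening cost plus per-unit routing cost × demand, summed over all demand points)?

Open {W-α, W-β}; cheapest assignment that respects the capacities:
  W-α (cap 13, load 12): S3 — cost 12×3 = 36
  W-β (cap 25, load 15): S1, S2 — cost 5×10 + 10×8 = 130
  Shipping 166, fixed 146 → total 312.
  Any other capacity-feasible assignment to {W-α, W-β} ships for at least 166.
Total demand is 27 and no other set of sites has combined capacity ≥ 27, so {W-α, W-β} is the only feasible choice of open sites. Minimum: 312.

312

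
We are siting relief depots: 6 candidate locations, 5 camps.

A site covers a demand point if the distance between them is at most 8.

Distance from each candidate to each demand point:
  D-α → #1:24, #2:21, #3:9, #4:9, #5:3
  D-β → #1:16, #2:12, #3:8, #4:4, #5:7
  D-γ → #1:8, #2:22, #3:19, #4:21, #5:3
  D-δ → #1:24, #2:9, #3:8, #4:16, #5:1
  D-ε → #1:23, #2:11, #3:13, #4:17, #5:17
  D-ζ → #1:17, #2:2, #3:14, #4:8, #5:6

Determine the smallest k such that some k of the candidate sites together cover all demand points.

3

Coverage sets (demand points within 8 of each site):
  D-α: {#5}
  D-β: {#3, #4, #5}
  D-γ: {#1, #5}
  D-δ: {#3, #5}
  D-ε: {}
  D-ζ: {#2, #4, #5}
No 2 sites suffice: every size-2 union leaves at least one demand point uncovered.
But {D-β, D-γ, D-ζ} covers everything, so the minimum is 3.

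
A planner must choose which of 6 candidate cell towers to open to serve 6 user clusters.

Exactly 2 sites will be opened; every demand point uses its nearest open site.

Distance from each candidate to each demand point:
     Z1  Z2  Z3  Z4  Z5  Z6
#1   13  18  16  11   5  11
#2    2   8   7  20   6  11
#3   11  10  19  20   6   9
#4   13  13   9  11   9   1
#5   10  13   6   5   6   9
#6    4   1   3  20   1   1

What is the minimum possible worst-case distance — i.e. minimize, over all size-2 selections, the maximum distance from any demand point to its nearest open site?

5

Open {#5, #6}.
  Farthest demand point is Z4 at distance 5 (to #5); all others are ≤ 5.
With {#2, #5} the worst case is 9.
With {#3, #5} the worst case is 10.
No size-2 selection achieves below 5.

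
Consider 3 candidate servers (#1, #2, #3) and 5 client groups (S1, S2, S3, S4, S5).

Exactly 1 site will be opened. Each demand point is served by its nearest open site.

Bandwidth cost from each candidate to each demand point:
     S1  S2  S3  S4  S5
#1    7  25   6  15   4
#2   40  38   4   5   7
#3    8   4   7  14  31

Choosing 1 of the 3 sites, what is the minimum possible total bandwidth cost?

57

Open {#1}.
  S1→#1 7, S2→#1 25, S3→#1 6, S4→#1 15, S5→#1 4  ⇒ total 57.
Compare {#3}: total 64.
Compare {#2}: total 94.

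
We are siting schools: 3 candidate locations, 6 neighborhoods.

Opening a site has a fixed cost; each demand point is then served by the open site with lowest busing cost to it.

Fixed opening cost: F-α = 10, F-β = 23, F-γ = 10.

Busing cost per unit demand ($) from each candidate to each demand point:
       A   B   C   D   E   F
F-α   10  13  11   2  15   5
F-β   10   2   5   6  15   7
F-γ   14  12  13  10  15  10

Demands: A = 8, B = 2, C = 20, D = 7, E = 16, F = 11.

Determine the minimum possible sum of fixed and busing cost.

Open {F-α, F-β}: assign each demand point to its cheapest open site.
  A→F-α 8×10=80, B→F-β 2×2=4, C→F-β 20×5=100, D→F-α 7×2=14, E→F-α 16×15=240, F→F-α 11×5=55
  busing cost 493, fixed 33 → total 526.
Compare {F-α, F-β, F-γ}: busing cost 493 + fixed 43 = 536.
Compare {F-β}: busing cost 543 + fixed 23 = 566.
Compare {F-β, F-γ}: busing cost 543 + fixed 33 = 576.
All other subsets cost ≥ 536. Minimum total cost: 526.

526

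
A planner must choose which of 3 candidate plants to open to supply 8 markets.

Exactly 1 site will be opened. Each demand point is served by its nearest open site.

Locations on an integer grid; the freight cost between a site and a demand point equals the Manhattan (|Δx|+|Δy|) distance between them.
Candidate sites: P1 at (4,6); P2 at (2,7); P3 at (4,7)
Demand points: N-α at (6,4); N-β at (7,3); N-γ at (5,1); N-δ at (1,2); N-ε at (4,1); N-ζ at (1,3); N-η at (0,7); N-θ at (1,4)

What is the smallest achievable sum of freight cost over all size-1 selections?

Open {P1}.
  N-α→P1 4, N-β→P1 6, N-γ→P1 6, N-δ→P1 7, N-ε→P1 5, N-ζ→P1 6, N-η→P1 5, N-θ→P1 5  ⇒ total 44.
Compare {P2}: total 50.
Compare {P3}: total 50.

44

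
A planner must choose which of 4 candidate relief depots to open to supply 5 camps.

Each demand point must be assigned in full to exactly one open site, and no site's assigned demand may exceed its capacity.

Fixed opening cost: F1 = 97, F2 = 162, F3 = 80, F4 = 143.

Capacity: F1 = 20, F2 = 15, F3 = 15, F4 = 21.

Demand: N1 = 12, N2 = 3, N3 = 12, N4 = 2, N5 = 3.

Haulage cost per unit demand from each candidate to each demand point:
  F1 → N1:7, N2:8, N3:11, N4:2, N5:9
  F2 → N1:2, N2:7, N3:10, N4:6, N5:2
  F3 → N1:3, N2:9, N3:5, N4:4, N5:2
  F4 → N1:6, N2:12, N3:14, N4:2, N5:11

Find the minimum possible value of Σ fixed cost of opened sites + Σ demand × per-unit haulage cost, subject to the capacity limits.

355

Open {F1, F3}; cheapest assignment that respects the capacities:
  F1 (cap 20, load 17): N1, N2, N4 — cost 12×7 + 3×8 + 2×2 = 112
  F3 (cap 15, load 15): N3, N5 — cost 12×5 + 3×2 = 66
  Shipping 178, fixed 177 → total 355.
  Any other capacity-feasible assignment to {F1, F3} ships for at least 178.
Compare {F3, F4}: its best feasible assignment gives total 401.
Compare {F1, F2}: its best feasible assignment gives total 449.
Every other set of open sites that can feasibly serve all demand totals ≥ 401 even under its best assignment. Minimum: 355.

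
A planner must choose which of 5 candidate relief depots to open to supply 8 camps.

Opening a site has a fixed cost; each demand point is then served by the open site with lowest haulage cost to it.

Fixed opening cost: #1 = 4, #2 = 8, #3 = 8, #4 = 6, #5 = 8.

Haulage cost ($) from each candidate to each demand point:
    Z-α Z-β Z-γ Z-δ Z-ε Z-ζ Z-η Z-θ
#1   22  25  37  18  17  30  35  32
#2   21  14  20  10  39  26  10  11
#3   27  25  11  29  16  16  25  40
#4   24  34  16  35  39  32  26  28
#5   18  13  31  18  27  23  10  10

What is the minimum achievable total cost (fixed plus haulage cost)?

125

Open {#2, #3}: assign each demand point to its cheapest open site.
  Z-α→#2 21, Z-β→#2 14, Z-γ→#3 11, Z-δ→#2 10, Z-ε→#3 16, Z-ζ→#3 16, Z-η→#2 10, Z-θ→#2 11
  haulage cost 109, fixed 16 → total 125.
Compare {#3, #5}: haulage cost 112 + fixed 16 = 128.
Compare {#2, #3, #5}: haulage cost 104 + fixed 24 = 128.
Compare {#1, #2, #3}: haulage cost 109 + fixed 20 = 129.
All other subsets cost ≥ 128. Minimum total cost: 125.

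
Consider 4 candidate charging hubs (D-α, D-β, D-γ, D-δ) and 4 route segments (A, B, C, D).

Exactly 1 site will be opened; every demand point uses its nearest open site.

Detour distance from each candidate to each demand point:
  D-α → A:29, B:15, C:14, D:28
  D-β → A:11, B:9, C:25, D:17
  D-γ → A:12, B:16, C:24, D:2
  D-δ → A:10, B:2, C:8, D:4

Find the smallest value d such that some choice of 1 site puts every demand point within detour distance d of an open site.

Open {D-δ}.
  Farthest demand point is A at detour distance 10 (to D-δ); all others are ≤ 10.
With {D-γ} the worst case is 24.
With {D-β} the worst case is 25.
No size-1 selection achieves below 10.

10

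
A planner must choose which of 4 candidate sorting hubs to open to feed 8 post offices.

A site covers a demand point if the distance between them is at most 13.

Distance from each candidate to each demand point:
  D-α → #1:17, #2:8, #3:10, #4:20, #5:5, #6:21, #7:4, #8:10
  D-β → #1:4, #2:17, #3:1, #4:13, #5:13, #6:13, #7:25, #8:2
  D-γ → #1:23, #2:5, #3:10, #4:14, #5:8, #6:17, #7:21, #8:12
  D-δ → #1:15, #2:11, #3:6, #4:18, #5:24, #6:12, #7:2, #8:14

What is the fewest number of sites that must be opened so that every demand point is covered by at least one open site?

Coverage sets (demand points within 13 of each site):
  D-α: {#2, #3, #5, #7, #8}
  D-β: {#1, #3, #4, #5, #6, #8}
  D-γ: {#2, #3, #5, #8}
  D-δ: {#2, #3, #6, #7}
No single site covers all 8 demand points.
But {D-α, D-β} covers everything, so the minimum is 2.

2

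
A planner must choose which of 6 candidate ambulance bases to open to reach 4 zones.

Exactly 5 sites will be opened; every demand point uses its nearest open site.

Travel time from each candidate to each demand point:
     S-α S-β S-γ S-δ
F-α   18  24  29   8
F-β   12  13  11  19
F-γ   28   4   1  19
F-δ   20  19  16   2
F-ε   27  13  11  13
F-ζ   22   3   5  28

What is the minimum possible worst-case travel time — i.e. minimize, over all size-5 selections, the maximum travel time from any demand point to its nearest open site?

12

Open {F-α, F-β, F-γ, F-δ, F-ε}.
  Farthest demand point is S-α at travel time 12 (to F-β); all others are ≤ 12.
With {F-α, F-β, F-γ, F-δ, F-ζ} the worst case is 12.
With {F-α, F-β, F-γ, F-ε, F-ζ} the worst case is 12.
No size-5 selection achieves below 12.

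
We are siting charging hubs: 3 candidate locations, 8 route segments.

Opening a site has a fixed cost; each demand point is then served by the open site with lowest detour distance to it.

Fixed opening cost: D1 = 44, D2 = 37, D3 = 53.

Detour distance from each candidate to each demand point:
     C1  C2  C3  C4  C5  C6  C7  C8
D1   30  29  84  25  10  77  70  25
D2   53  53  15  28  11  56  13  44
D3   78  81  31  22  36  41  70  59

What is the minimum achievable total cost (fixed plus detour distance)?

Open {D1, D2}: assign each demand point to its cheapest open site.
  C1→D1 30, C2→D1 29, C3→D2 15, C4→D1 25, C5→D1 10, C6→D2 56, C7→D2 13, C8→D1 25
  detour distance 203, fixed 81 → total 284.
Compare {D2}: detour distance 273 + fixed 37 = 310.
Compare {D1, D2, D3}: detour distance 185 + fixed 134 = 319.
Compare {D2, D3}: detour distance 252 + fixed 90 = 342.
All other subsets cost ≥ 310. Minimum total cost: 284.

284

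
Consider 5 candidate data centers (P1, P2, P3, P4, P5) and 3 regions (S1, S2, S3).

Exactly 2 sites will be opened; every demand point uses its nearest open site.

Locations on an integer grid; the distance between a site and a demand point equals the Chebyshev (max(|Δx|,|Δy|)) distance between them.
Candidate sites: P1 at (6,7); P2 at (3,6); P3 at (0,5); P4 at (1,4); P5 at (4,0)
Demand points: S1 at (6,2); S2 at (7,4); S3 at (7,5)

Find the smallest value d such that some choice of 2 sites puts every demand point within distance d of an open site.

3

Open {P1, P5}.
  Farthest demand point is S2 at distance 3 (to P1); all others are ≤ 3.
With {P1, P2} the worst case is 4.
With {P2, P3} the worst case is 4.
No size-2 selection achieves below 3.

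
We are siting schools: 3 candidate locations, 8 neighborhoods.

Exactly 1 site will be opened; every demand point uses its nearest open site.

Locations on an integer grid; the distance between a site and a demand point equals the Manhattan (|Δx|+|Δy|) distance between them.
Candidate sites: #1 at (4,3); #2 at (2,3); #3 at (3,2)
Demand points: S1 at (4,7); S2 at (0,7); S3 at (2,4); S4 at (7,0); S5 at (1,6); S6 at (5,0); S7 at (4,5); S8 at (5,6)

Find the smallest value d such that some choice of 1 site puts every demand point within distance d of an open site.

8

Open {#1}.
  Farthest demand point is S2 at distance 8 (to #1); all others are ≤ 8.
With {#2} the worst case is 8.
With {#3} the worst case is 8.
No size-1 selection achieves below 8.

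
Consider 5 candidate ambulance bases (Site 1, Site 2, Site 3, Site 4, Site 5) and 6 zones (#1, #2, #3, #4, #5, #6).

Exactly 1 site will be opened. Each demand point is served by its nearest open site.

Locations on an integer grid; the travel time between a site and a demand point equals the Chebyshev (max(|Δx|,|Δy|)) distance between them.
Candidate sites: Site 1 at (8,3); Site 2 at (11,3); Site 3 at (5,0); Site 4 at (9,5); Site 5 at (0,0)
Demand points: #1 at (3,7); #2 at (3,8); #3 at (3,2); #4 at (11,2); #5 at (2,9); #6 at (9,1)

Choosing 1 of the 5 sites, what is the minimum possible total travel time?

26

Open {Site 1}.
  #1→Site 1 5, #2→Site 1 5, #3→Site 1 5, #4→Site 1 3, #5→Site 1 6, #6→Site 1 2  ⇒ total 26.
Compare {Site 4}: total 32.
Compare {Site 2}: total 36.
No size-1 selection does better; minimum is 26.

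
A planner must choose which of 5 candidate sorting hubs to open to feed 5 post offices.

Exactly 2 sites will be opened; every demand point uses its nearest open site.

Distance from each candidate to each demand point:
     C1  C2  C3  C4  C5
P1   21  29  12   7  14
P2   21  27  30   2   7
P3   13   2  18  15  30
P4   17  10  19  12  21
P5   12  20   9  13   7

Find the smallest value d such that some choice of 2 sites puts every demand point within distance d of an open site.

12

Open {P4, P5}.
  Farthest demand point is C1 at distance 12 (to P5); all others are ≤ 12.
With {P3, P5} the worst case is 13.
With {P1, P3} the worst case is 14.
No size-2 selection achieves below 12.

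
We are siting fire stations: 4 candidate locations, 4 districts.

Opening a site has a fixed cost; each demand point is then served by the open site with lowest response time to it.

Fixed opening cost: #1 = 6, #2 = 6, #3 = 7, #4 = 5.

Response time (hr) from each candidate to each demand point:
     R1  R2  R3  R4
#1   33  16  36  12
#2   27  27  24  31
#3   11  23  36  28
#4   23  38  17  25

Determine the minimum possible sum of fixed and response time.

74

Open {#1, #3, #4}: assign each demand point to its cheapest open site.
  R1→#3 11, R2→#1 16, R3→#4 17, R4→#1 12
  response time 56, fixed 18 → total 74.
Compare {#1, #4}: response time 68 + fixed 11 = 79.
Compare {#1, #2, #3, #4}: response time 56 + fixed 24 = 80.
Compare {#1, #2, #3}: response time 63 + fixed 19 = 82.
All other subsets cost ≥ 79. Minimum total cost: 74.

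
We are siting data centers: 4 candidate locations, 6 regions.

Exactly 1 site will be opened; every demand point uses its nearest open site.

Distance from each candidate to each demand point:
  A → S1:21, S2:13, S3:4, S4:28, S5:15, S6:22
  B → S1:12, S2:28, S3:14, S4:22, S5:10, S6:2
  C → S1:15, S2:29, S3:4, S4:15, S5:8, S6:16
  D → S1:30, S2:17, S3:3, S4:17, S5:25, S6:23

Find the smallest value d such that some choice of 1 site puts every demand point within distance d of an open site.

28

Open {A}.
  Farthest demand point is S4 at distance 28 (to A); all others are ≤ 28.
With {B} the worst case is 28.
With {C} the worst case is 29.
No size-1 selection achieves below 28.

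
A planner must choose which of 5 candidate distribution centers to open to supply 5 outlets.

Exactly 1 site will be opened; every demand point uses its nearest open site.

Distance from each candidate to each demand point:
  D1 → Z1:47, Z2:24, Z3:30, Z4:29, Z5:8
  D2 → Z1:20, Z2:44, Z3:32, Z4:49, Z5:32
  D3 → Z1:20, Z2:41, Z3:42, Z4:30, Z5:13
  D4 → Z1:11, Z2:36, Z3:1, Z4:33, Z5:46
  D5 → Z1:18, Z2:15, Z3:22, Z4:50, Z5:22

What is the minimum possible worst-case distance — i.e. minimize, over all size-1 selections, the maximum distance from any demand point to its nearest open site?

42

Open {D3}.
  Farthest demand point is Z3 at distance 42 (to D3); all others are ≤ 42.
With {D4} the worst case is 46.
With {D1} the worst case is 47.
No size-1 selection achieves below 42.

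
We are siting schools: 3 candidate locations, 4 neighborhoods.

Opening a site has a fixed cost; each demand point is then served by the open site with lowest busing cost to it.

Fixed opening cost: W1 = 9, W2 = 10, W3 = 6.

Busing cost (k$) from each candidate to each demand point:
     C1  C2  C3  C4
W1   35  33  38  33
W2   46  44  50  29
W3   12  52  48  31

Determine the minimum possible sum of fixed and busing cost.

Open {W1, W3}: assign each demand point to its cheapest open site.
  C1→W3 12, C2→W1 33, C3→W1 38, C4→W3 31
  busing cost 114, fixed 15 → total 129.
Compare {W1, W2, W3}: busing cost 112 + fixed 25 = 137.
Compare {W1}: busing cost 139 + fixed 9 = 148.
Compare {W3}: busing cost 143 + fixed 6 = 149.
All other subsets cost ≥ 137. Minimum total cost: 129.

129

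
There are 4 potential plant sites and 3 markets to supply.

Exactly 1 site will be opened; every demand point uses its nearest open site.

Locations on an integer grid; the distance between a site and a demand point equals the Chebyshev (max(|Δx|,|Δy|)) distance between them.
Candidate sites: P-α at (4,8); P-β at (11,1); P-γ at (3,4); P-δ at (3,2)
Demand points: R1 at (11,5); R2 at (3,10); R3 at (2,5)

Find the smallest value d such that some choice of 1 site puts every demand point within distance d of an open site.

Open {P-α}.
  Farthest demand point is R1 at distance 7 (to P-α); all others are ≤ 7.
With {P-γ} the worst case is 8.
With {P-δ} the worst case is 8.
No size-1 selection achieves below 7.

7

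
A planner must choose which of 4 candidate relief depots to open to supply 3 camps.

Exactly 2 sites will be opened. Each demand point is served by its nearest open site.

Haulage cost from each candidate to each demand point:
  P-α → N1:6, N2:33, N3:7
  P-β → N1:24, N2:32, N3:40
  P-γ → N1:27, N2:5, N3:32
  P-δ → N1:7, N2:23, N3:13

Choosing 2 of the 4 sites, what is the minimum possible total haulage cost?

Open {P-α, P-γ}.
  N1→P-α 6, N2→P-γ 5, N3→P-α 7  ⇒ total 18.
Compare {P-γ, P-δ}: total 25.
Compare {P-α, P-δ}: total 36.
No size-2 selection does better; minimum is 18.

18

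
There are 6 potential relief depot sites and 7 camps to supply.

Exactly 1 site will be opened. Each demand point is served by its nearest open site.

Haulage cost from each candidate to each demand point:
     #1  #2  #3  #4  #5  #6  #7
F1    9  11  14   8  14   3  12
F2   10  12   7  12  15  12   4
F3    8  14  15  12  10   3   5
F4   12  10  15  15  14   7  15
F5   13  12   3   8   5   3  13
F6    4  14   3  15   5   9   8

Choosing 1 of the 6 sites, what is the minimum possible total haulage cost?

57

Open {F5}.
  #1→F5 13, #2→F5 12, #3→F5 3, #4→F5 8, #5→F5 5, #6→F5 3, #7→F5 13  ⇒ total 57.
Compare {F6}: total 58.
Compare {F3}: total 67.
No size-1 selection does better; minimum is 57.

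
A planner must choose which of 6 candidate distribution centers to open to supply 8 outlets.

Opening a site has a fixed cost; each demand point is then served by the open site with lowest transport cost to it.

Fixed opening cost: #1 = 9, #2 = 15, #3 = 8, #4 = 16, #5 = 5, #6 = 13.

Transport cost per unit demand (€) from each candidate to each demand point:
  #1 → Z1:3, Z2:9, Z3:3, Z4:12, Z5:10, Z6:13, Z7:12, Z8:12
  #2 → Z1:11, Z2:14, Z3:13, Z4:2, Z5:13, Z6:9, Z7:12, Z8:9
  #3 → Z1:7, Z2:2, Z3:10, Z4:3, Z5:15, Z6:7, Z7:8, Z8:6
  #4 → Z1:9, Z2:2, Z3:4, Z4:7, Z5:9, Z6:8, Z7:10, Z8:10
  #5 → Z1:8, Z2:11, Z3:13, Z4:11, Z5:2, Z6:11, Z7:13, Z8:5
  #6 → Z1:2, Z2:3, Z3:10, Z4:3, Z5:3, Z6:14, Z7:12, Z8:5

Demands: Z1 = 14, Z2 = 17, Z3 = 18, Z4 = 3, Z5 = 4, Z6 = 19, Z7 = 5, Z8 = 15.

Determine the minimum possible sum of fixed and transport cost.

Open {#1, #3, #6}: assign each demand point to its cheapest open site.
  Z1→#6 14×2=28, Z2→#3 17×2=34, Z3→#1 18×3=54, Z4→#3 3×3=9, Z5→#6 4×3=12, Z6→#3 19×7=133, Z7→#3 5×8=40, Z8→#6 15×5=75
  transport cost 385, fixed 30 → total 415.
Compare {#1, #3, #5, #6}: transport cost 381 + fixed 35 = 416.
Compare {#1, #3, #5}: transport cost 395 + fixed 22 = 417.
Compare {#1, #2, #3, #6}: transport cost 382 + fixed 45 = 427.
All other subsets cost ≥ 416. Minimum total cost: 415.

415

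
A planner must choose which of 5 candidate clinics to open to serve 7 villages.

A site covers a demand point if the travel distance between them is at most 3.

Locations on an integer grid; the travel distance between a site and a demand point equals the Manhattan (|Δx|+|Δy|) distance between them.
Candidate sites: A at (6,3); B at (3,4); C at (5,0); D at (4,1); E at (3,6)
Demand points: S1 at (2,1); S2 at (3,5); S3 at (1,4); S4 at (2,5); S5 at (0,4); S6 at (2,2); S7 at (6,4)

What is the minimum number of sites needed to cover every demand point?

Coverage sets (demand points within 3 of each site):
  A: {S7}
  B: {S2, S3, S4, S5, S6, S7}
  C: {}
  D: {S1, S6}
  E: {S2, S4}
No single site covers all 7 demand points.
But {B, D} covers everything, so the minimum is 2.

2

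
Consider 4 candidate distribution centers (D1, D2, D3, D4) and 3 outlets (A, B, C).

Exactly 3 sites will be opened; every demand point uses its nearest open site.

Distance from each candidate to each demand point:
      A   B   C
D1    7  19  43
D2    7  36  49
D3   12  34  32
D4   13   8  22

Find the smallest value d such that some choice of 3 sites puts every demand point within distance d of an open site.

Open {D1, D2, D4}.
  Farthest demand point is C at distance 22 (to D4); all others are ≤ 22.
With {D1, D3, D4} the worst case is 22.
With {D2, D3, D4} the worst case is 22.
No size-3 selection achieves below 22.

22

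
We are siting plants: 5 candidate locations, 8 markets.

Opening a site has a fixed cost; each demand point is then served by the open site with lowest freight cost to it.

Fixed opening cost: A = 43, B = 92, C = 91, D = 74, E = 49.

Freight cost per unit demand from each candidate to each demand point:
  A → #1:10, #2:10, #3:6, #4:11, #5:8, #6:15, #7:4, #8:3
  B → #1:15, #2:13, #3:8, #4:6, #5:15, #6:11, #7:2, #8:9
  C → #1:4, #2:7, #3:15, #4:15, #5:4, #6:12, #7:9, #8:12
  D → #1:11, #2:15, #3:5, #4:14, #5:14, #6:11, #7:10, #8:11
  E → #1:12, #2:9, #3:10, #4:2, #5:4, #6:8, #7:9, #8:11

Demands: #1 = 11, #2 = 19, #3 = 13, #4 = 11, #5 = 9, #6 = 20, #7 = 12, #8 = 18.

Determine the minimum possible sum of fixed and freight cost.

758

Open {A, C, E}: assign each demand point to its cheapest open site.
  #1→C 11×4=44, #2→C 19×7=133, #3→A 13×6=78, #4→E 11×2=22, #5→C 9×4=36, #6→E 20×8=160, #7→A 12×4=48, #8→A 18×3=54
  freight cost 575, fixed 183 → total 758.
Compare {A, E}: freight cost 679 + fixed 92 = 771.
Compare {A, C, D, E}: freight cost 562 + fixed 257 = 819.
Compare {A, B, C, E}: freight cost 551 + fixed 275 = 826.
All other subsets cost ≥ 771. Minimum total cost: 758.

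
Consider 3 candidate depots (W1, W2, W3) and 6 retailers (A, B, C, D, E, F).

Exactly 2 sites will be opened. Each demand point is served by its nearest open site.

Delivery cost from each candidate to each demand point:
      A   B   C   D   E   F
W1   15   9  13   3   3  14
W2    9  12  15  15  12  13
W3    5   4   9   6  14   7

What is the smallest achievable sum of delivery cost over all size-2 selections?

31

Open {W1, W3}.
  A→W3 5, B→W3 4, C→W3 9, D→W1 3, E→W1 3, F→W3 7  ⇒ total 31.
Compare {W2, W3}: total 43.
Compare {W1, W2}: total 50.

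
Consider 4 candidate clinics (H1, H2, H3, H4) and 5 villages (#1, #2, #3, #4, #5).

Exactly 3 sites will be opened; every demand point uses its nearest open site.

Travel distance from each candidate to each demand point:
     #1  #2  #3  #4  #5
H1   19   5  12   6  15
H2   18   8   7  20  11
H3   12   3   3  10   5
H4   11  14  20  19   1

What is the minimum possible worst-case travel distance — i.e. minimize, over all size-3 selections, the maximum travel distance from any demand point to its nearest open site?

Open {H1, H2, H4}.
  Farthest demand point is #1 at travel distance 11 (to H4); all others are ≤ 11.
With {H1, H3, H4} the worst case is 11.
With {H2, H3, H4} the worst case is 11.
No size-3 selection achieves below 11.

11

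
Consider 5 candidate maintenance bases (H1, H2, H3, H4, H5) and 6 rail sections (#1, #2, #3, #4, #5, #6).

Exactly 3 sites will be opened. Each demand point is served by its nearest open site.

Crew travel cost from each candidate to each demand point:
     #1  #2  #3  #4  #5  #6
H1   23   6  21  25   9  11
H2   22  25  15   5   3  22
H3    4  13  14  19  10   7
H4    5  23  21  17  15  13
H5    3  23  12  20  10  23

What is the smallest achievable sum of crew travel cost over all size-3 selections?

Open {H1, H2, H3}.
  #1→H3 4, #2→H1 6, #3→H3 14, #4→H2 5, #5→H2 3, #6→H3 7  ⇒ total 39.
Compare {H1, H2, H5}: total 40.
Compare {H2, H3, H5}: total 43.
No size-3 selection does better; minimum is 39.

39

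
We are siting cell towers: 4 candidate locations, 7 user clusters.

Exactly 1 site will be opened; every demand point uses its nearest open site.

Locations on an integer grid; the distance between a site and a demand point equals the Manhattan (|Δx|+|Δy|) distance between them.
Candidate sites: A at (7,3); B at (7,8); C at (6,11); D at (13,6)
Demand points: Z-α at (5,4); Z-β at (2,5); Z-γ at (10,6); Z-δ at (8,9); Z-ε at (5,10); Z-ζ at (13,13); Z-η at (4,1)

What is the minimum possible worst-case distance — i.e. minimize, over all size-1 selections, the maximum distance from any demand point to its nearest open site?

Open {B}.
  Farthest demand point is Z-ζ at distance 11 (to B); all others are ≤ 11.
With {C} the worst case is 12.
With {D} the worst case is 14.
No size-1 selection achieves below 11.

11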